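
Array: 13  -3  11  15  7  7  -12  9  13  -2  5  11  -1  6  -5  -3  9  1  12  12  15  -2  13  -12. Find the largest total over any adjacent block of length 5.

[13, -3, 11, 15, 7] → sum 43
[-3, 11, 15, 7, 7] → sum 37
[11, 15, 7, 7, -12] → sum 28
[15, 7, 7, -12, 9] → sum 26
[7, 7, -12, 9, 13] → sum 24
[7, -12, 9, 13, -2] → sum 15
[-12, 9, 13, -2, 5] → sum 13
[9, 13, -2, 5, 11] → sum 36
[13, -2, 5, 11, -1] → sum 26
[-2, 5, 11, -1, 6] → sum 19
[5, 11, -1, 6, -5] → sum 16
[11, -1, 6, -5, -3] → sum 8
[-1, 6, -5, -3, 9] → sum 6
[6, -5, -3, 9, 1] → sum 8
[-5, -3, 9, 1, 12] → sum 14
[-3, 9, 1, 12, 12] → sum 31
[9, 1, 12, 12, 15] → sum 49
[1, 12, 12, 15, -2] → sum 38
[12, 12, 15, -2, 13] → sum 50
[12, 15, -2, 13, -12] → sum 26
Largest of these is 50.

50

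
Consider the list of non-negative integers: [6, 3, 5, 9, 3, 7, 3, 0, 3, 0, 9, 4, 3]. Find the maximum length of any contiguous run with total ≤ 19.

6

[6] sum 6 len 1
[6, 3] sum 9 len 2
[6, 3, 5] sum 14 len 3
[3, 5, 9] sum 17 len 3
[5, 9, 3] sum 17 len 3
[9, 3, 7] sum 19 len 3
[3, 7, 3] sum 13 len 3
[3, 7, 3, 0] sum 13 len 4
[3, 7, 3, 0, 3] sum 16 len 5
[3, 7, 3, 0, 3, 0] sum 16 len 6
[3, 0, 3, 0, 9] sum 15 len 5
[3, 0, 3, 0, 9, 4] sum 19 len 6
[0, 3, 0, 9, 4, 3] sum 19 len 6
Longest length seen: 6.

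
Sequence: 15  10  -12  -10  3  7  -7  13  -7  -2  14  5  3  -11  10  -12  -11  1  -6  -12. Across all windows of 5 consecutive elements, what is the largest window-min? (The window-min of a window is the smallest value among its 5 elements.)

Each size-5 window and its min:
15 10 -12 -10 3 → min -12
10 -12 -10 3 7 → min -12
-12 -10 3 7 -7 → min -12
-10 3 7 -7 13 → min -10
3 7 -7 13 -7 → min -7
7 -7 13 -7 -2 → min -7
-7 13 -7 -2 14 → min -7
13 -7 -2 14 5 → min -7
-7 -2 14 5 3 → min -7
-2 14 5 3 -11 → min -11
14 5 3 -11 10 → min -11
5 3 -11 10 -12 → min -12
3 -11 10 -12 -11 → min -12
-11 10 -12 -11 1 → min -12
10 -12 -11 1 -6 → min -12
-12 -11 1 -6 -12 → min -12
Largest of these is -7.

-7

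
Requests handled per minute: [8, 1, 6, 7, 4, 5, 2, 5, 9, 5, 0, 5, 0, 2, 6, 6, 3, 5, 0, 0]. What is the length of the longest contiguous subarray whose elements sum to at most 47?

13

Extend to the right; shrink from the left whenever the sum exceeds 47:
[8] sum 8 len 1
[8, 1] sum 9 len 2
[8, 1, 6] sum 15 len 3
[8, 1, 6, 7] sum 22 len 4
[8, 1, 6, 7, 4] sum 26 len 5
[8, 1, 6, 7, 4, 5] sum 31 len 6
[8, 1, 6, 7, 4, 5, 2] sum 33 len 7
[8, 1, 6, 7, 4, 5, 2, 5] sum 38 len 8
[8, 1, 6, 7, 4, 5, 2, 5, 9] sum 47 len 9
[1, 6, 7, 4, 5, 2, 5, 9, 5] sum 44 len 9
[1, 6, 7, 4, 5, 2, 5, 9, 5, 0] sum 44 len 10
[7, 4, 5, 2, 5, 9, 5, 0, 5] sum 42 len 9
[7, 4, 5, 2, 5, 9, 5, 0, 5, 0] sum 42 len 10
[7, 4, 5, 2, 5, 9, 5, 0, 5, 0, 2] sum 44 len 11
[4, 5, 2, 5, 9, 5, 0, 5, 0, 2, 6] sum 43 len 11
[5, 2, 5, 9, 5, 0, 5, 0, 2, 6, 6] sum 45 len 11
[2, 5, 9, 5, 0, 5, 0, 2, 6, 6, 3] sum 43 len 11
[5, 9, 5, 0, 5, 0, 2, 6, 6, 3, 5] sum 46 len 11
[5, 9, 5, 0, 5, 0, 2, 6, 6, 3, 5, 0] sum 46 len 12
[5, 9, 5, 0, 5, 0, 2, 6, 6, 3, 5, 0, 0] sum 46 len 13
Longest length seen: 13.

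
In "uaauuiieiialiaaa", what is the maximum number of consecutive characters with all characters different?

3

[u] len 1
[u, a] len 2
[a] len 1
[a, u] len 2
[u] len 1
[u, i] len 2
[i] len 1
[i, e] len 2
[e, i] len 2
[i] len 1
[i, a] len 2
[i, a, l] len 3
[a, l, i] len 3
[l, i, a] len 3
[a] len 1
[a] len 1
Longest all-distinct length: 3.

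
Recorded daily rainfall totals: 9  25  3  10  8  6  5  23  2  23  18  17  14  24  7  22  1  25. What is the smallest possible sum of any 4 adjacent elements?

[9, 25, 3, 10] → sum 47
[25, 3, 10, 8] → sum 46
[3, 10, 8, 6] → sum 27
[10, 8, 6, 5] → sum 29
[8, 6, 5, 23] → sum 42
[6, 5, 23, 2] → sum 36
[5, 23, 2, 23] → sum 53
[23, 2, 23, 18] → sum 66
[2, 23, 18, 17] → sum 60
[23, 18, 17, 14] → sum 72
[18, 17, 14, 24] → sum 73
[17, 14, 24, 7] → sum 62
[14, 24, 7, 22] → sum 67
[24, 7, 22, 1] → sum 54
[7, 22, 1, 25] → sum 55
Smallest of these is 27.

27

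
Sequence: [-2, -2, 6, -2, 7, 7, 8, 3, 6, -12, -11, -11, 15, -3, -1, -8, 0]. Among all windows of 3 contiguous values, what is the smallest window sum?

[-2, -2, 6] → sum 2
[-2, 6, -2] → sum 2
[6, -2, 7] → sum 11
[-2, 7, 7] → sum 12
[7, 7, 8] → sum 22
[7, 8, 3] → sum 18
[8, 3, 6] → sum 17
[3, 6, -12] → sum -3
[6, -12, -11] → sum -17
[-12, -11, -11] → sum -34
[-11, -11, 15] → sum -7
[-11, 15, -3] → sum 1
[15, -3, -1] → sum 11
[-3, -1, -8] → sum -12
[-1, -8, 0] → sum -9
Smallest of these is -34.

-34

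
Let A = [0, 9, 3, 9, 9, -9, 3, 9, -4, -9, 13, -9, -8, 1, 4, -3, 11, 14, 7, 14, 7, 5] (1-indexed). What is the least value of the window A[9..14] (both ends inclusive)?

Elements at indices 9..14: -4, -9, 13, -9, -8, 1
min(-4, -9, 13, -9, -8, 1) = -9

-9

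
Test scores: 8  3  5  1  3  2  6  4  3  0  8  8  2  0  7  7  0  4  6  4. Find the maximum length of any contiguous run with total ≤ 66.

17

add 8: [8] sum 8, len 1
add 3: [8, 3] sum 11, len 2
add 5: [8, 3, 5] sum 16, len 3
add 1: [8, 3, 5, 1] sum 17, len 4
add 3: [8, 3, 5, 1, 3] sum 20, len 5
add 2: [8, 3, 5, 1, 3, 2] sum 22, len 6
add 6: [8, 3, 5, 1, 3, 2, 6] sum 28, len 7
add 4: [8, 3, 5, 1, 3, 2, 6, 4] sum 32, len 8
add 3: [8, 3, 5, 1, 3, 2, 6, 4, 3] sum 35, len 9
add 0: [8, 3, 5, 1, 3, 2, 6, 4, 3, 0] sum 35, len 10
add 8: [8, 3, 5, 1, 3, 2, 6, 4, 3, 0, 8] sum 43, len 11
add 8: [8, 3, 5, 1, 3, 2, 6, 4, 3, 0, 8, 8] sum 51, len 12
add 2: [8, 3, 5, 1, 3, 2, 6, 4, 3, 0, 8, 8, 2] sum 53, len 13
add 0: [8, 3, 5, 1, 3, 2, 6, 4, 3, 0, 8, 8, 2, 0] sum 53, len 14
add 7: [8, 3, 5, 1, 3, 2, 6, 4, 3, 0, 8, 8, 2, 0, 7] sum 60, len 15
add 7: [3, 5, 1, 3, 2, 6, 4, 3, 0, 8, 8, 2, 0, 7, 7] sum 59, len 15
add 0: [3, 5, 1, 3, 2, 6, 4, 3, 0, 8, 8, 2, 0, 7, 7, 0] sum 59, len 16
add 4: [3, 5, 1, 3, 2, 6, 4, 3, 0, 8, 8, 2, 0, 7, 7, 0, 4] sum 63, len 17
add 6: [5, 1, 3, 2, 6, 4, 3, 0, 8, 8, 2, 0, 7, 7, 0, 4, 6] sum 66, len 17
add 4: [1, 3, 2, 6, 4, 3, 0, 8, 8, 2, 0, 7, 7, 0, 4, 6, 4] sum 65, len 17
Longest length seen: 17.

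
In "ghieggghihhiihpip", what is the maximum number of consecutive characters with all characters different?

add g: [g] len 1
add h: [g, h] len 2
add i: [g, h, i] len 3
add e: [g, h, i, e] len 4
add g (repeat g, move left end past it): [h, i, e, g] len 4
add g (repeat g, move left end past it): [g] len 1
add g (repeat g, move left end past it): [g] len 1
add h: [g, h] len 2
add i: [g, h, i] len 3
add h (repeat h, move left end past it): [i, h] len 2
add h (repeat h, move left end past it): [h] len 1
add i: [h, i] len 2
add i (repeat i, move left end past it): [i] len 1
add h: [i, h] len 2
add p: [i, h, p] len 3
add i (repeat i, move left end past it): [h, p, i] len 3
add p (repeat p, move left end past it): [i, p] len 2
Longest all-distinct length: 4.

4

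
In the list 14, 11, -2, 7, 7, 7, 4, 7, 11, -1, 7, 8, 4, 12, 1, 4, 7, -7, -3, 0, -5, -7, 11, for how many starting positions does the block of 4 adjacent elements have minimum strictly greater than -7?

14

(14, 11, -2, 7) → min -2  > -7 ✓
(11, -2, 7, 7) → min -2  > -7 ✓
(-2, 7, 7, 7) → min -2  > -7 ✓
(7, 7, 7, 4) → min 4  > -7 ✓
(7, 7, 4, 7) → min 4  > -7 ✓
(7, 4, 7, 11) → min 4  > -7 ✓
(4, 7, 11, -1) → min -1  > -7 ✓
(7, 11, -1, 7) → min -1  > -7 ✓
(11, -1, 7, 8) → min -1  > -7 ✓
(-1, 7, 8, 4) → min -1  > -7 ✓
(7, 8, 4, 12) → min 4  > -7 ✓
(8, 4, 12, 1) → min 1  > -7 ✓
(4, 12, 1, 4) → min 1  > -7 ✓
(12, 1, 4, 7) → min 1  > -7 ✓
(1, 4, 7, -7) → min -7
(4, 7, -7, -3) → min -7
(7, -7, -3, 0) → min -7
(-7, -3, 0, -5) → min -7
(-3, 0, -5, -7) → min -7
(0, -5, -7, 11) → min -7
14 windows satisfy the condition.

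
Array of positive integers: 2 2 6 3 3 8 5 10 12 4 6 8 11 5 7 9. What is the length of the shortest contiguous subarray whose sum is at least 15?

2

add 2: running sum 2 < 15
add 2: running sum 4 < 15
add 6: running sum 10 < 15
add 3: running sum 13 < 15
end 4: [2, 2, 6, 3, 3] sum 16, len 5
end 5: [6, 3, 3, 8] sum 20, len 4
end 6: [3, 8, 5] sum 16, len 3
end 7: [5, 10] sum 15, len 2
end 8: [10, 12] sum 22, len 2
end 9: [12, 4] sum 16, len 2
end 10: [12, 4, 6] sum 22, len 3
end 11: [4, 6, 8] sum 18, len 3
end 12: [8, 11] sum 19, len 2
end 13: [11, 5] sum 16, len 2
end 14: [11, 5, 7] sum 23, len 3
end 15: [7, 9] sum 16, len 2
Shortest qualifying length: 2.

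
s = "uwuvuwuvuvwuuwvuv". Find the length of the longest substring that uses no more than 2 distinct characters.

add u: window [u] (1 distinct), len 1
add w: window [u, w] (2 distinct), len 2
add u: window [u, w, u] (2 distinct), len 3
add v: window [u, v] (2 distinct), len 2
add u: window [u, v, u] (2 distinct), len 3
add w: window [u, w] (2 distinct), len 2
add u: window [u, w, u] (2 distinct), len 3
add v: window [u, v] (2 distinct), len 2
add u: window [u, v, u] (2 distinct), len 3
add v: window [u, v, u, v] (2 distinct), len 4
add w: window [v, w] (2 distinct), len 2
add u: window [w, u] (2 distinct), len 2
add u: window [w, u, u] (2 distinct), len 3
add w: window [w, u, u, w] (2 distinct), len 4
add v: window [w, v] (2 distinct), len 2
add u: window [v, u] (2 distinct), len 2
add v: window [v, u, v] (2 distinct), len 3
Longest length with ≤2 distinct: 4.

4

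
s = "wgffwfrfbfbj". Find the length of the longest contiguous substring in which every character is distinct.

3

[w] len 1
[w, g] len 2
[w, g, f] len 3
[f] len 1
[f, w] len 2
[w, f] len 2
[w, f, r] len 3
[r, f] len 2
[r, f, b] len 3
[b, f] len 2
[f, b] len 2
[f, b, j] len 3
Longest all-distinct length: 3.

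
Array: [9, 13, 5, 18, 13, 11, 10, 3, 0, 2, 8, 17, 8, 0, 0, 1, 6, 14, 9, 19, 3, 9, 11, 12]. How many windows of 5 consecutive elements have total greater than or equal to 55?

4

(9, 13, 5, 18, 13) → sum 58  ≥ 55 ✓
(13, 5, 18, 13, 11) → sum 60  ≥ 55 ✓
(5, 18, 13, 11, 10) → sum 57  ≥ 55 ✓
(18, 13, 11, 10, 3) → sum 55  ≥ 55 ✓
(13, 11, 10, 3, 0) → sum 37
(11, 10, 3, 0, 2) → sum 26
(10, 3, 0, 2, 8) → sum 23
(3, 0, 2, 8, 17) → sum 30
(0, 2, 8, 17, 8) → sum 35
(2, 8, 17, 8, 0) → sum 35
(8, 17, 8, 0, 0) → sum 33
(17, 8, 0, 0, 1) → sum 26
(8, 0, 0, 1, 6) → sum 15
(0, 0, 1, 6, 14) → sum 21
(0, 1, 6, 14, 9) → sum 30
(1, 6, 14, 9, 19) → sum 49
(6, 14, 9, 19, 3) → sum 51
(14, 9, 19, 3, 9) → sum 54
(9, 19, 3, 9, 11) → sum 51
(19, 3, 9, 11, 12) → sum 54
4 windows satisfy the condition.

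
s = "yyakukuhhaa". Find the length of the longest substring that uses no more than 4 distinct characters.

9

add y: window [y] (1 distinct), len 1
add y: window [y, y] (1 distinct), len 2
add a: window [y, y, a] (2 distinct), len 3
add k: window [y, y, a, k] (3 distinct), len 4
add u: window [y, y, a, k, u] (4 distinct), len 5
add k: window [y, y, a, k, u, k] (4 distinct), len 6
add u: window [y, y, a, k, u, k, u] (4 distinct), len 7
add h: window [a, k, u, k, u, h] (4 distinct), len 6
add h: window [a, k, u, k, u, h, h] (4 distinct), len 7
add a: window [a, k, u, k, u, h, h, a] (4 distinct), len 8
add a: window [a, k, u, k, u, h, h, a, a] (4 distinct), len 9
Longest length with ≤4 distinct: 9.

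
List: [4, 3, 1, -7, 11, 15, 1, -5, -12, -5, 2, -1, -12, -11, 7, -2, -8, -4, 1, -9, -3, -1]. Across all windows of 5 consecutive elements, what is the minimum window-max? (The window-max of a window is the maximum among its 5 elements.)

1

[4, 3, 1, -7, 11] → max 11
[3, 1, -7, 11, 15] → max 15
[1, -7, 11, 15, 1] → max 15
[-7, 11, 15, 1, -5] → max 15
[11, 15, 1, -5, -12] → max 15
[15, 1, -5, -12, -5] → max 15
[1, -5, -12, -5, 2] → max 2
[-5, -12, -5, 2, -1] → max 2
[-12, -5, 2, -1, -12] → max 2
[-5, 2, -1, -12, -11] → max 2
[2, -1, -12, -11, 7] → max 7
[-1, -12, -11, 7, -2] → max 7
[-12, -11, 7, -2, -8] → max 7
[-11, 7, -2, -8, -4] → max 7
[7, -2, -8, -4, 1] → max 7
[-2, -8, -4, 1, -9] → max 1
[-8, -4, 1, -9, -3] → max 1
[-4, 1, -9, -3, -1] → max 1
Minimum of these is 1.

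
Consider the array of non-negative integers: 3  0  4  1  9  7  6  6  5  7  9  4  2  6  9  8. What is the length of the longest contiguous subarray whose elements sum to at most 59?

[3] sum 3 len 1
[3, 0] sum 3 len 2
[3, 0, 4] sum 7 len 3
[3, 0, 4, 1] sum 8 len 4
[3, 0, 4, 1, 9] sum 17 len 5
[3, 0, 4, 1, 9, 7] sum 24 len 6
[3, 0, 4, 1, 9, 7, 6] sum 30 len 7
[3, 0, 4, 1, 9, 7, 6, 6] sum 36 len 8
[3, 0, 4, 1, 9, 7, 6, 6, 5] sum 41 len 9
[3, 0, 4, 1, 9, 7, 6, 6, 5, 7] sum 48 len 10
[3, 0, 4, 1, 9, 7, 6, 6, 5, 7, 9] sum 57 len 11
[0, 4, 1, 9, 7, 6, 6, 5, 7, 9, 4] sum 58 len 11
[1, 9, 7, 6, 6, 5, 7, 9, 4, 2] sum 56 len 10
[7, 6, 6, 5, 7, 9, 4, 2, 6] sum 52 len 9
[6, 6, 5, 7, 9, 4, 2, 6, 9] sum 54 len 9
[6, 5, 7, 9, 4, 2, 6, 9, 8] sum 56 len 9
Longest length seen: 11.

11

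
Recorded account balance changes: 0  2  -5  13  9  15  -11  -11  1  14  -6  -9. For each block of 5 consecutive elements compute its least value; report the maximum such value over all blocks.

-5

(0, 2, -5, 13, 9) → min -5
(2, -5, 13, 9, 15) → min -5
(-5, 13, 9, 15, -11) → min -11
(13, 9, 15, -11, -11) → min -11
(9, 15, -11, -11, 1) → min -11
(15, -11, -11, 1, 14) → min -11
(-11, -11, 1, 14, -6) → min -11
(-11, 1, 14, -6, -9) → min -11
Maximum of these is -5.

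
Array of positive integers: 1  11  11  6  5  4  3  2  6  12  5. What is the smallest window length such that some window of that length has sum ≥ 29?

add 1: running sum 1 < 29
add 11: running sum 12 < 29
add 11: running sum 23 < 29
end 3: [1, 11, 11, 6] sum 29, len 4
end 4: [11, 11, 6, 5] sum 33, len 4
end 5: [11, 11, 6, 5, 4] sum 37, len 5
end 6: [11, 6, 5, 4, 3] sum 29, len 5
end 7: [11, 6, 5, 4, 3, 2] sum 31, len 6
end 8: [11, 6, 5, 4, 3, 2, 6] sum 37, len 7
end 9: [5, 4, 3, 2, 6, 12] sum 32, len 6
end 10: [4, 3, 2, 6, 12, 5] sum 32, len 6
Shortest qualifying length: 4.

4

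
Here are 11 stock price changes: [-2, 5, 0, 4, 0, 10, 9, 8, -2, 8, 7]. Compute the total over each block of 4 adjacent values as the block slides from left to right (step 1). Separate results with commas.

[-2, 5, 0, 4] → sum 7
[5, 0, 4, 0] → sum 9
[0, 4, 0, 10] → sum 14
[4, 0, 10, 9] → sum 23
[0, 10, 9, 8] → sum 27
[10, 9, 8, -2] → sum 25
[9, 8, -2, 8] → sum 23
[8, -2, 8, 7] → sum 21

7, 9, 14, 23, 27, 25, 23, 21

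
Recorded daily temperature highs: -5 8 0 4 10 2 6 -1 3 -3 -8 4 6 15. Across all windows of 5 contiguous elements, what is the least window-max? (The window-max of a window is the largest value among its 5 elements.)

-5 8 0 4 10 → max 10
8 0 4 10 2 → max 10
0 4 10 2 6 → max 10
4 10 2 6 -1 → max 10
10 2 6 -1 3 → max 10
2 6 -1 3 -3 → max 6
6 -1 3 -3 -8 → max 6
-1 3 -3 -8 4 → max 4
3 -3 -8 4 6 → max 6
-3 -8 4 6 15 → max 15
Least of these is 4.

4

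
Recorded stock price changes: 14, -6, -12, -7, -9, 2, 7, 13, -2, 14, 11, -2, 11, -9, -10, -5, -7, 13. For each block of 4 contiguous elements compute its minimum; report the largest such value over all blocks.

Each size-4 window and its min:
14 -6 -12 -7 → min -12
-6 -12 -7 -9 → min -12
-12 -7 -9 2 → min -12
-7 -9 2 7 → min -9
-9 2 7 13 → min -9
2 7 13 -2 → min -2
7 13 -2 14 → min -2
13 -2 14 11 → min -2
-2 14 11 -2 → min -2
14 11 -2 11 → min -2
11 -2 11 -9 → min -9
-2 11 -9 -10 → min -10
11 -9 -10 -5 → min -10
-9 -10 -5 -7 → min -10
-10 -5 -7 13 → min -10
Largest of these is -2.

-2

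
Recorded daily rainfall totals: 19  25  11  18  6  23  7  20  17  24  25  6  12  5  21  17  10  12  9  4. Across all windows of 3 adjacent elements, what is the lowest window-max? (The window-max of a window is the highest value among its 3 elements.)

12

(19, 25, 11) → max 25
(25, 11, 18) → max 25
(11, 18, 6) → max 18
(18, 6, 23) → max 23
(6, 23, 7) → max 23
(23, 7, 20) → max 23
(7, 20, 17) → max 20
(20, 17, 24) → max 24
(17, 24, 25) → max 25
(24, 25, 6) → max 25
(25, 6, 12) → max 25
(6, 12, 5) → max 12
(12, 5, 21) → max 21
(5, 21, 17) → max 21
(21, 17, 10) → max 21
(17, 10, 12) → max 17
(10, 12, 9) → max 12
(12, 9, 4) → max 12
Lowest of these is 12.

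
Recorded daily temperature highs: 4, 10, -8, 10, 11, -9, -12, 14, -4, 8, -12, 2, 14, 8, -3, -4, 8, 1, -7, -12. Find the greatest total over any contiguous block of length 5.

27

[4, 10, -8, 10, 11] → sum 27
[10, -8, 10, 11, -9] → sum 14
[-8, 10, 11, -9, -12] → sum -8
[10, 11, -9, -12, 14] → sum 14
[11, -9, -12, 14, -4] → sum 0
[-9, -12, 14, -4, 8] → sum -3
[-12, 14, -4, 8, -12] → sum -6
[14, -4, 8, -12, 2] → sum 8
[-4, 8, -12, 2, 14] → sum 8
[8, -12, 2, 14, 8] → sum 20
[-12, 2, 14, 8, -3] → sum 9
[2, 14, 8, -3, -4] → sum 17
[14, 8, -3, -4, 8] → sum 23
[8, -3, -4, 8, 1] → sum 10
[-3, -4, 8, 1, -7] → sum -5
[-4, 8, 1, -7, -12] → sum -14
Greatest of these is 27.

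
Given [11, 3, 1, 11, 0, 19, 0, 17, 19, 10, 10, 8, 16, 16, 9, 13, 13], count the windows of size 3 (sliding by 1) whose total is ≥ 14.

14

11 3 1 → sum 15  ≥ 14 ✓
3 1 11 → sum 15  ≥ 14 ✓
1 11 0 → sum 12
11 0 19 → sum 30  ≥ 14 ✓
0 19 0 → sum 19  ≥ 14 ✓
19 0 17 → sum 36  ≥ 14 ✓
0 17 19 → sum 36  ≥ 14 ✓
17 19 10 → sum 46  ≥ 14 ✓
19 10 10 → sum 39  ≥ 14 ✓
10 10 8 → sum 28  ≥ 14 ✓
10 8 16 → sum 34  ≥ 14 ✓
8 16 16 → sum 40  ≥ 14 ✓
16 16 9 → sum 41  ≥ 14 ✓
16 9 13 → sum 38  ≥ 14 ✓
9 13 13 → sum 35  ≥ 14 ✓
14 windows satisfy the condition.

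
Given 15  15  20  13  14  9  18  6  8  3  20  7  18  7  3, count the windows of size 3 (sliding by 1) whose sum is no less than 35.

15 15 20 → sum 50  ≥ 35 ✓
15 20 13 → sum 48  ≥ 35 ✓
20 13 14 → sum 47  ≥ 35 ✓
13 14 9 → sum 36  ≥ 35 ✓
14 9 18 → sum 41  ≥ 35 ✓
9 18 6 → sum 33
18 6 8 → sum 32
6 8 3 → sum 17
8 3 20 → sum 31
3 20 7 → sum 30
20 7 18 → sum 45  ≥ 35 ✓
7 18 7 → sum 32
18 7 3 → sum 28
6 windows satisfy the condition.

6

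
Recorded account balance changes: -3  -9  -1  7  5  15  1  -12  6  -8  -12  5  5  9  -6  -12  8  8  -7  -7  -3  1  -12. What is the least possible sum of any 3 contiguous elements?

Each size-3 window and its sum:
[-3, -9, -1] → sum -13
[-9, -1, 7] → sum -3
[-1, 7, 5] → sum 11
[7, 5, 15] → sum 27
[5, 15, 1] → sum 21
[15, 1, -12] → sum 4
[1, -12, 6] → sum -5
[-12, 6, -8] → sum -14
[6, -8, -12] → sum -14
[-8, -12, 5] → sum -15
[-12, 5, 5] → sum -2
[5, 5, 9] → sum 19
[5, 9, -6] → sum 8
[9, -6, -12] → sum -9
[-6, -12, 8] → sum -10
[-12, 8, 8] → sum 4
[8, 8, -7] → sum 9
[8, -7, -7] → sum -6
[-7, -7, -3] → sum -17
[-7, -3, 1] → sum -9
[-3, 1, -12] → sum -14
Least of these is -17.

-17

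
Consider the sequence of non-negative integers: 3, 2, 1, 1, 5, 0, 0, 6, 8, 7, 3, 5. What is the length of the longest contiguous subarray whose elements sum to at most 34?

10

Extend to the right; shrink from the left whenever the sum exceeds 34:
add 3: [3] sum 3, len 1
add 2: [3, 2] sum 5, len 2
add 1: [3, 2, 1] sum 6, len 3
add 1: [3, 2, 1, 1] sum 7, len 4
add 5: [3, 2, 1, 1, 5] sum 12, len 5
add 0: [3, 2, 1, 1, 5, 0] sum 12, len 6
add 0: [3, 2, 1, 1, 5, 0, 0] sum 12, len 7
add 6: [3, 2, 1, 1, 5, 0, 0, 6] sum 18, len 8
add 8: [3, 2, 1, 1, 5, 0, 0, 6, 8] sum 26, len 9
add 7: [3, 2, 1, 1, 5, 0, 0, 6, 8, 7] sum 33, len 10
add 3: [2, 1, 1, 5, 0, 0, 6, 8, 7, 3] sum 33, len 10
add 5: [5, 0, 0, 6, 8, 7, 3, 5] sum 34, len 8
Longest length seen: 10.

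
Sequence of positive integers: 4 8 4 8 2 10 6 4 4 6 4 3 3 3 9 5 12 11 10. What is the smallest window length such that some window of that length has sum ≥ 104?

add 4: running sum 4 < 104
add 8: running sum 12 < 104
add 4: running sum 16 < 104
add 8: running sum 24 < 104
add 2: running sum 26 < 104
add 10: running sum 36 < 104
add 6: running sum 42 < 104
add 4: running sum 46 < 104
add 4: running sum 50 < 104
add 6: running sum 56 < 104
add 4: running sum 60 < 104
add 3: running sum 63 < 104
add 3: running sum 66 < 104
add 3: running sum 69 < 104
add 9: running sum 78 < 104
add 5: running sum 83 < 104
add 12: running sum 95 < 104
add 11: shortest ending here [4, 8, 4, 8, 2, 10, 6, 4, 4, 6, 4, 3, 3, 3, 9, 5, 12, 11] sum 106, len 18
add 10: shortest ending here [4, 8, 2, 10, 6, 4, 4, 6, 4, 3, 3, 3, 9, 5, 12, 11, 10] sum 104, len 17
Shortest qualifying length: 17.

17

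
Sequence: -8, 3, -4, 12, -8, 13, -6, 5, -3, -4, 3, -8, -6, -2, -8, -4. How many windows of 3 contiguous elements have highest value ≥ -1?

11

-8 3 -4 → max 3  ≥ -1 ✓
3 -4 12 → max 12  ≥ -1 ✓
-4 12 -8 → max 12  ≥ -1 ✓
12 -8 13 → max 13  ≥ -1 ✓
-8 13 -6 → max 13  ≥ -1 ✓
13 -6 5 → max 13  ≥ -1 ✓
-6 5 -3 → max 5  ≥ -1 ✓
5 -3 -4 → max 5  ≥ -1 ✓
-3 -4 3 → max 3  ≥ -1 ✓
-4 3 -8 → max 3  ≥ -1 ✓
3 -8 -6 → max 3  ≥ -1 ✓
-8 -6 -2 → max -2
-6 -2 -8 → max -2
-2 -8 -4 → max -2
11 windows satisfy the condition.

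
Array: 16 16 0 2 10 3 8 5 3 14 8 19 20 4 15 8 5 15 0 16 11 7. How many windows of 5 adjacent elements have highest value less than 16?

[16, 16, 0, 2, 10] → max 16
[16, 0, 2, 10, 3] → max 16
[0, 2, 10, 3, 8] → max 10  < 16 ✓
[2, 10, 3, 8, 5] → max 10  < 16 ✓
[10, 3, 8, 5, 3] → max 10  < 16 ✓
[3, 8, 5, 3, 14] → max 14  < 16 ✓
[8, 5, 3, 14, 8] → max 14  < 16 ✓
[5, 3, 14, 8, 19] → max 19
[3, 14, 8, 19, 20] → max 20
[14, 8, 19, 20, 4] → max 20
[8, 19, 20, 4, 15] → max 20
[19, 20, 4, 15, 8] → max 20
[20, 4, 15, 8, 5] → max 20
[4, 15, 8, 5, 15] → max 15  < 16 ✓
[15, 8, 5, 15, 0] → max 15  < 16 ✓
[8, 5, 15, 0, 16] → max 16
[5, 15, 0, 16, 11] → max 16
[15, 0, 16, 11, 7] → max 16
7 windows satisfy the condition.

7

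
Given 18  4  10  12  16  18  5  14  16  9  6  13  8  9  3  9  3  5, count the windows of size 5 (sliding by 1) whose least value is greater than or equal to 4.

[18, 4, 10, 12, 16] → min 4  ≥ 4 ✓
[4, 10, 12, 16, 18] → min 4  ≥ 4 ✓
[10, 12, 16, 18, 5] → min 5  ≥ 4 ✓
[12, 16, 18, 5, 14] → min 5  ≥ 4 ✓
[16, 18, 5, 14, 16] → min 5  ≥ 4 ✓
[18, 5, 14, 16, 9] → min 5  ≥ 4 ✓
[5, 14, 16, 9, 6] → min 5  ≥ 4 ✓
[14, 16, 9, 6, 13] → min 6  ≥ 4 ✓
[16, 9, 6, 13, 8] → min 6  ≥ 4 ✓
[9, 6, 13, 8, 9] → min 6  ≥ 4 ✓
[6, 13, 8, 9, 3] → min 3
[13, 8, 9, 3, 9] → min 3
[8, 9, 3, 9, 3] → min 3
[9, 3, 9, 3, 5] → min 3
10 windows satisfy the condition.

10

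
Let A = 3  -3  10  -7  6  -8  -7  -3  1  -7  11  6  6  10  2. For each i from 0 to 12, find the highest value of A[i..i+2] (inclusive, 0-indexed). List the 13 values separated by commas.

Sliding a size-3 window across the 15 values:
(3, -3, 10) → max 10
(-3, 10, -7) → max 10
(10, -7, 6) → max 10
(-7, 6, -8) → max 6
(6, -8, -7) → max 6
(-8, -7, -3) → max -3
(-7, -3, 1) → max 1
(-3, 1, -7) → max 1
(1, -7, 11) → max 11
(-7, 11, 6) → max 11
(11, 6, 6) → max 11
(6, 6, 10) → max 10
(6, 10, 2) → max 10

10, 10, 10, 6, 6, -3, 1, 1, 11, 11, 11, 10, 10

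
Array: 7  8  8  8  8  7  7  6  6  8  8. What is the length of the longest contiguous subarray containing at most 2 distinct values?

7

add 7: window [7] (1 distinct), len 1
add 8: window [7, 8] (2 distinct), len 2
add 8: window [7, 8, 8] (2 distinct), len 3
add 8: window [7, 8, 8, 8] (2 distinct), len 4
add 8: window [7, 8, 8, 8, 8] (2 distinct), len 5
add 7: window [7, 8, 8, 8, 8, 7] (2 distinct), len 6
add 7: window [7, 8, 8, 8, 8, 7, 7] (2 distinct), len 7
add 6: window [7, 7, 6] (2 distinct), len 3
add 6: window [7, 7, 6, 6] (2 distinct), len 4
add 8: window [6, 6, 8] (2 distinct), len 3
add 8: window [6, 6, 8, 8] (2 distinct), len 4
Longest length with ≤2 distinct: 7.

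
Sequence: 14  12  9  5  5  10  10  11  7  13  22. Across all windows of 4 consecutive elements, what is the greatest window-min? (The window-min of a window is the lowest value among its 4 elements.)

Window mins for each of the 8 positions:
(14, 12, 9, 5) → min 5
(12, 9, 5, 5) → min 5
(9, 5, 5, 10) → min 5
(5, 5, 10, 10) → min 5
(5, 10, 10, 11) → min 5
(10, 10, 11, 7) → min 7
(10, 11, 7, 13) → min 7
(11, 7, 13, 22) → min 7
Greatest of these is 7.

7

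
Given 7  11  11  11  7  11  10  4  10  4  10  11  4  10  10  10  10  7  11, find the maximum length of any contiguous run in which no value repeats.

4

add 7: [7] len 1
add 11: [7, 11] len 2
add 11 (repeat 11, move left end past it): [11] len 1
add 11 (repeat 11, move left end past it): [11] len 1
add 7: [11, 7] len 2
add 11 (repeat 11, move left end past it): [7, 11] len 2
add 10: [7, 11, 10] len 3
add 4: [7, 11, 10, 4] len 4
add 10 (repeat 10, move left end past it): [4, 10] len 2
add 4 (repeat 4, move left end past it): [10, 4] len 2
add 10 (repeat 10, move left end past it): [4, 10] len 2
add 11: [4, 10, 11] len 3
add 4 (repeat 4, move left end past it): [10, 11, 4] len 3
add 10 (repeat 10, move left end past it): [11, 4, 10] len 3
add 10 (repeat 10, move left end past it): [10] len 1
add 10 (repeat 10, move left end past it): [10] len 1
add 10 (repeat 10, move left end past it): [10] len 1
add 7: [10, 7] len 2
add 11: [10, 7, 11] len 3
Longest all-distinct length: 4.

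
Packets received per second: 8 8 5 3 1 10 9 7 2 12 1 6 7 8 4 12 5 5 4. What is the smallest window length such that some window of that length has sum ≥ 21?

3

add 8: running sum 8 < 21
add 8: running sum 16 < 21
add 5: shortest ending here [8, 8, 5] sum 21, len 3
add 3: shortest ending here [8, 8, 5, 3] sum 24, len 4
add 1: shortest ending here [8, 8, 5, 3, 1] sum 25, len 5
add 10: shortest ending here [8, 5, 3, 1, 10] sum 27, len 5
add 9: shortest ending here [3, 1, 10, 9] sum 23, len 4
add 7: shortest ending here [10, 9, 7] sum 26, len 3
add 2: shortest ending here [10, 9, 7, 2] sum 28, len 4
add 12: shortest ending here [7, 2, 12] sum 21, len 3
add 1: shortest ending here [7, 2, 12, 1] sum 22, len 4
add 6: shortest ending here [2, 12, 1, 6] sum 21, len 4
add 7: shortest ending here [12, 1, 6, 7] sum 26, len 4
add 8: shortest ending here [6, 7, 8] sum 21, len 3
add 4: shortest ending here [6, 7, 8, 4] sum 25, len 4
add 12: shortest ending here [8, 4, 12] sum 24, len 3
add 5: shortest ending here [4, 12, 5] sum 21, len 3
add 5: shortest ending here [12, 5, 5] sum 22, len 3
add 4: shortest ending here [12, 5, 5, 4] sum 26, len 4
Shortest qualifying length: 3.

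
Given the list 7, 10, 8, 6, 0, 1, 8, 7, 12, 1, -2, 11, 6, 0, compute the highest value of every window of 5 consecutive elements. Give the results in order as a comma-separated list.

(7, 10, 8, 6, 0) → max 10
(10, 8, 6, 0, 1) → max 10
(8, 6, 0, 1, 8) → max 8
(6, 0, 1, 8, 7) → max 8
(0, 1, 8, 7, 12) → max 12
(1, 8, 7, 12, 1) → max 12
(8, 7, 12, 1, -2) → max 12
(7, 12, 1, -2, 11) → max 12
(12, 1, -2, 11, 6) → max 12
(1, -2, 11, 6, 0) → max 11

10, 10, 8, 8, 12, 12, 12, 12, 12, 11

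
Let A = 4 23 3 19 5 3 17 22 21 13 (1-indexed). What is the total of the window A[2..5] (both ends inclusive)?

Elements at indices 2..5: 23, 3, 19, 5
sum(23, 3, 19, 5) = 50

50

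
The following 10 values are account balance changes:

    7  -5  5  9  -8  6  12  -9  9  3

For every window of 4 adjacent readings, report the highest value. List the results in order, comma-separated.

[7, -5, 5, 9] → max 9
[-5, 5, 9, -8] → max 9
[5, 9, -8, 6] → max 9
[9, -8, 6, 12] → max 12
[-8, 6, 12, -9] → max 12
[6, 12, -9, 9] → max 12
[12, -9, 9, 3] → max 12

9, 9, 9, 12, 12, 12, 12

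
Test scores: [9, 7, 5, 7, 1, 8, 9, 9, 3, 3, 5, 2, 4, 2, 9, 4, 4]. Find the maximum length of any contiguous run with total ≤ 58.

12

[9] sum 9 len 1
[9, 7] sum 16 len 2
[9, 7, 5] sum 21 len 3
[9, 7, 5, 7] sum 28 len 4
[9, 7, 5, 7, 1] sum 29 len 5
[9, 7, 5, 7, 1, 8] sum 37 len 6
[9, 7, 5, 7, 1, 8, 9] sum 46 len 7
[9, 7, 5, 7, 1, 8, 9, 9] sum 55 len 8
[9, 7, 5, 7, 1, 8, 9, 9, 3] sum 58 len 9
[7, 5, 7, 1, 8, 9, 9, 3, 3] sum 52 len 9
[7, 5, 7, 1, 8, 9, 9, 3, 3, 5] sum 57 len 10
[5, 7, 1, 8, 9, 9, 3, 3, 5, 2] sum 52 len 10
[5, 7, 1, 8, 9, 9, 3, 3, 5, 2, 4] sum 56 len 11
[5, 7, 1, 8, 9, 9, 3, 3, 5, 2, 4, 2] sum 58 len 12
[1, 8, 9, 9, 3, 3, 5, 2, 4, 2, 9] sum 55 len 11
[8, 9, 9, 3, 3, 5, 2, 4, 2, 9, 4] sum 58 len 11
[9, 9, 3, 3, 5, 2, 4, 2, 9, 4, 4] sum 54 len 11
Longest length seen: 12.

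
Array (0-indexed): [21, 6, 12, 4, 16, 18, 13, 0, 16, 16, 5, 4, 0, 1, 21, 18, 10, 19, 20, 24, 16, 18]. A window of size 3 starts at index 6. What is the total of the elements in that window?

29

Elements at indices 6..8: 13, 0, 16
sum(13, 0, 16) = 29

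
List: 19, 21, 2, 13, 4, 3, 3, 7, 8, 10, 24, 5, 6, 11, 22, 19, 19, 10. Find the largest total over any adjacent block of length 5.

19 21 2 13 4 → sum 59
21 2 13 4 3 → sum 43
2 13 4 3 3 → sum 25
13 4 3 3 7 → sum 30
4 3 3 7 8 → sum 25
3 3 7 8 10 → sum 31
3 7 8 10 24 → sum 52
7 8 10 24 5 → sum 54
8 10 24 5 6 → sum 53
10 24 5 6 11 → sum 56
24 5 6 11 22 → sum 68
5 6 11 22 19 → sum 63
6 11 22 19 19 → sum 77
11 22 19 19 10 → sum 81
Largest of these is 81.

81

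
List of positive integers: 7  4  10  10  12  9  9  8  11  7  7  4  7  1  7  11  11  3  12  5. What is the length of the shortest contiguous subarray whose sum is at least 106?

14

add 7: running sum 7 < 106
add 4: running sum 11 < 106
add 10: running sum 21 < 106
add 10: running sum 31 < 106
add 12: running sum 43 < 106
add 9: running sum 52 < 106
add 9: running sum 61 < 106
add 8: running sum 69 < 106
add 11: running sum 80 < 106
add 7: running sum 87 < 106
add 7: running sum 94 < 106
add 4: running sum 98 < 106
add 7: running sum 105 < 106
end 13: [7, 4, 10, 10, 12, 9, 9, 8, 11, 7, 7, 4, 7, 1] sum 106, len 14
end 14: [4, 10, 10, 12, 9, 9, 8, 11, 7, 7, 4, 7, 1, 7] sum 106, len 14
end 15: [10, 10, 12, 9, 9, 8, 11, 7, 7, 4, 7, 1, 7, 11] sum 113, len 14
end 16: [10, 12, 9, 9, 8, 11, 7, 7, 4, 7, 1, 7, 11, 11] sum 114, len 14
end 17: [12, 9, 9, 8, 11, 7, 7, 4, 7, 1, 7, 11, 11, 3] sum 107, len 14
end 18: [9, 9, 8, 11, 7, 7, 4, 7, 1, 7, 11, 11, 3, 12] sum 107, len 14
end 19: [9, 9, 8, 11, 7, 7, 4, 7, 1, 7, 11, 11, 3, 12, 5] sum 112, len 15
Shortest qualifying length: 14.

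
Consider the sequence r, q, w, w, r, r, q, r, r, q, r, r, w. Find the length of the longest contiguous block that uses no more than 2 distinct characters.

[r] 1 distinct, len 1
[r, q] 2 distinct, len 2
[q, w] 2 distinct, len 2
[q, w, w] 2 distinct, len 3
[w, w, r] 2 distinct, len 3
[w, w, r, r] 2 distinct, len 4
[r, r, q] 2 distinct, len 3
[r, r, q, r] 2 distinct, len 4
[r, r, q, r, r] 2 distinct, len 5
[r, r, q, r, r, q] 2 distinct, len 6
[r, r, q, r, r, q, r] 2 distinct, len 7
[r, r, q, r, r, q, r, r] 2 distinct, len 8
[r, r, w] 2 distinct, len 3
Longest length with ≤2 distinct: 8.

8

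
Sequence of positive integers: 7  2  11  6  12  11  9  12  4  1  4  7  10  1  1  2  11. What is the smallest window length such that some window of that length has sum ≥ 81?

11

add 7: running sum 7 < 81
add 2: running sum 9 < 81
add 11: running sum 20 < 81
add 6: running sum 26 < 81
add 12: running sum 38 < 81
add 11: running sum 49 < 81
add 9: running sum 58 < 81
add 12: running sum 70 < 81
add 4: running sum 74 < 81
add 1: running sum 75 < 81
add 4: running sum 79 < 81
add 7: shortest ending here [7, 2, 11, 6, 12, 11, 9, 12, 4, 1, 4, 7] sum 86, len 12
add 10: shortest ending here [11, 6, 12, 11, 9, 12, 4, 1, 4, 7, 10] sum 87, len 11
add 1: shortest ending here [11, 6, 12, 11, 9, 12, 4, 1, 4, 7, 10, 1] sum 88, len 12
add 1: shortest ending here [11, 6, 12, 11, 9, 12, 4, 1, 4, 7, 10, 1, 1] sum 89, len 13
add 2: shortest ending here [11, 6, 12, 11, 9, 12, 4, 1, 4, 7, 10, 1, 1, 2] sum 91, len 14
add 11: shortest ending here [12, 11, 9, 12, 4, 1, 4, 7, 10, 1, 1, 2, 11] sum 85, len 13
Shortest qualifying length: 11.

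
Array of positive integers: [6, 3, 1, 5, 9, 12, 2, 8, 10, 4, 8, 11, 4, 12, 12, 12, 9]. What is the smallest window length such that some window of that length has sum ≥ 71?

8

add 6: running sum 6 < 71
add 3: running sum 9 < 71
add 1: running sum 10 < 71
add 5: running sum 15 < 71
add 9: running sum 24 < 71
add 12: running sum 36 < 71
add 2: running sum 38 < 71
add 8: running sum 46 < 71
add 10: running sum 56 < 71
add 4: running sum 60 < 71
add 8: running sum 68 < 71
end 11: [3, 1, 5, 9, 12, 2, 8, 10, 4, 8, 11] sum 73, len 11
end 12: [5, 9, 12, 2, 8, 10, 4, 8, 11, 4] sum 73, len 10
end 13: [12, 2, 8, 10, 4, 8, 11, 4, 12] sum 71, len 9
end 14: [2, 8, 10, 4, 8, 11, 4, 12, 12] sum 71, len 9
end 15: [10, 4, 8, 11, 4, 12, 12, 12] sum 73, len 8
end 16: [4, 8, 11, 4, 12, 12, 12, 9] sum 72, len 8
Shortest qualifying length: 8.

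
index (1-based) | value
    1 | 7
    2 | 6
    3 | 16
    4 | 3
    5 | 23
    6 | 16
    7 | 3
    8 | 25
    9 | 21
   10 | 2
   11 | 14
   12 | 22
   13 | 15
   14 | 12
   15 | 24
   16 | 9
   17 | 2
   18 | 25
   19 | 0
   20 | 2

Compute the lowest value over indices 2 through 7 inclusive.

3

Elements at indices 2..7: 6, 16, 3, 23, 16, 3
min(6, 16, 3, 23, 16, 3) = 3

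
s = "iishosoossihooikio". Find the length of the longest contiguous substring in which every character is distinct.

4

add i: [i] len 1
add i (repeat i, move left end past it): [i] len 1
add s: [i, s] len 2
add h: [i, s, h] len 3
add o: [i, s, h, o] len 4
add s (repeat s, move left end past it): [h, o, s] len 3
add o (repeat o, move left end past it): [s, o] len 2
add o (repeat o, move left end past it): [o] len 1
add s: [o, s] len 2
add s (repeat s, move left end past it): [s] len 1
add i: [s, i] len 2
add h: [s, i, h] len 3
add o: [s, i, h, o] len 4
add o (repeat o, move left end past it): [o] len 1
add i: [o, i] len 2
add k: [o, i, k] len 3
add i (repeat i, move left end past it): [k, i] len 2
add o: [k, i, o] len 3
Longest all-distinct length: 4.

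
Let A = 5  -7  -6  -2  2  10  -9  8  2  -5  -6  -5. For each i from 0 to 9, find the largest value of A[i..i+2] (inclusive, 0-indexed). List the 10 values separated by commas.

5, -2, 2, 10, 10, 10, 8, 8, 2, -5

[5, -7, -6] → max 5
[-7, -6, -2] → max -2
[-6, -2, 2] → max 2
[-2, 2, 10] → max 10
[2, 10, -9] → max 10
[10, -9, 8] → max 10
[-9, 8, 2] → max 8
[8, 2, -5] → max 8
[2, -5, -6] → max 2
[-5, -6, -5] → max -5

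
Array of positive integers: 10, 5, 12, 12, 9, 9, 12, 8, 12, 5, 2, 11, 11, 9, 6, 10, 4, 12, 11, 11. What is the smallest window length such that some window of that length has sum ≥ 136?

add 10: running sum 10 < 136
add 5: running sum 15 < 136
add 12: running sum 27 < 136
add 12: running sum 39 < 136
add 9: running sum 48 < 136
add 9: running sum 57 < 136
add 12: running sum 69 < 136
add 8: running sum 77 < 136
add 12: running sum 89 < 136
add 5: running sum 94 < 136
add 2: running sum 96 < 136
add 11: running sum 107 < 136
add 11: running sum 118 < 136
add 9: running sum 127 < 136
add 6: running sum 133 < 136
add 10: shortest ending here [10, 5, 12, 12, 9, 9, 12, 8, 12, 5, 2, 11, 11, 9, 6, 10] sum 143, len 16
add 4: shortest ending here [5, 12, 12, 9, 9, 12, 8, 12, 5, 2, 11, 11, 9, 6, 10, 4] sum 137, len 16
add 12: shortest ending here [12, 12, 9, 9, 12, 8, 12, 5, 2, 11, 11, 9, 6, 10, 4, 12] sum 144, len 16
add 11: shortest ending here [12, 9, 9, 12, 8, 12, 5, 2, 11, 11, 9, 6, 10, 4, 12, 11] sum 143, len 16
add 11: shortest ending here [9, 9, 12, 8, 12, 5, 2, 11, 11, 9, 6, 10, 4, 12, 11, 11] sum 142, len 16
Shortest qualifying length: 16.

16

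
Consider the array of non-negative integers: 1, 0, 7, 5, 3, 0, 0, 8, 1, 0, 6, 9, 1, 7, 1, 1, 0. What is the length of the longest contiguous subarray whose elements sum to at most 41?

[1] sum 1 len 1
[1, 0] sum 1 len 2
[1, 0, 7] sum 8 len 3
[1, 0, 7, 5] sum 13 len 4
[1, 0, 7, 5, 3] sum 16 len 5
[1, 0, 7, 5, 3, 0] sum 16 len 6
[1, 0, 7, 5, 3, 0, 0] sum 16 len 7
[1, 0, 7, 5, 3, 0, 0, 8] sum 24 len 8
[1, 0, 7, 5, 3, 0, 0, 8, 1] sum 25 len 9
[1, 0, 7, 5, 3, 0, 0, 8, 1, 0] sum 25 len 10
[1, 0, 7, 5, 3, 0, 0, 8, 1, 0, 6] sum 31 len 11
[1, 0, 7, 5, 3, 0, 0, 8, 1, 0, 6, 9] sum 40 len 12
[1, 0, 7, 5, 3, 0, 0, 8, 1, 0, 6, 9, 1] sum 41 len 13
[5, 3, 0, 0, 8, 1, 0, 6, 9, 1, 7] sum 40 len 11
[5, 3, 0, 0, 8, 1, 0, 6, 9, 1, 7, 1] sum 41 len 12
[3, 0, 0, 8, 1, 0, 6, 9, 1, 7, 1, 1] sum 37 len 12
[3, 0, 0, 8, 1, 0, 6, 9, 1, 7, 1, 1, 0] sum 37 len 13
Longest length seen: 13.

13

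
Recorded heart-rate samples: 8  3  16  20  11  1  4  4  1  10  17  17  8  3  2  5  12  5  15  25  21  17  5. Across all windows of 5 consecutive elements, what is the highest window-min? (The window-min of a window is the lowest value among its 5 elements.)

5

(8, 3, 16, 20, 11) → min 3
(3, 16, 20, 11, 1) → min 1
(16, 20, 11, 1, 4) → min 1
(20, 11, 1, 4, 4) → min 1
(11, 1, 4, 4, 1) → min 1
(1, 4, 4, 1, 10) → min 1
(4, 4, 1, 10, 17) → min 1
(4, 1, 10, 17, 17) → min 1
(1, 10, 17, 17, 8) → min 1
(10, 17, 17, 8, 3) → min 3
(17, 17, 8, 3, 2) → min 2
(17, 8, 3, 2, 5) → min 2
(8, 3, 2, 5, 12) → min 2
(3, 2, 5, 12, 5) → min 2
(2, 5, 12, 5, 15) → min 2
(5, 12, 5, 15, 25) → min 5
(12, 5, 15, 25, 21) → min 5
(5, 15, 25, 21, 17) → min 5
(15, 25, 21, 17, 5) → min 5
Highest of these is 5.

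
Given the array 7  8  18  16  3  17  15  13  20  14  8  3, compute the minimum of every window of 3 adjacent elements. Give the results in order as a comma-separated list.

7, 8, 3, 3, 3, 13, 13, 13, 8, 3

7 8 18 → min 7
8 18 16 → min 8
18 16 3 → min 3
16 3 17 → min 3
3 17 15 → min 3
17 15 13 → min 13
15 13 20 → min 13
13 20 14 → min 13
20 14 8 → min 8
14 8 3 → min 3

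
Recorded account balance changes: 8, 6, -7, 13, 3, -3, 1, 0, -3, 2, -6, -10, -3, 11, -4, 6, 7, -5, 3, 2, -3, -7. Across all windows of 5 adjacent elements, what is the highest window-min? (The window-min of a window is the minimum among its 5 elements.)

8 6 -7 13 3 → min -7
6 -7 13 3 -3 → min -7
-7 13 3 -3 1 → min -7
13 3 -3 1 0 → min -3
3 -3 1 0 -3 → min -3
-3 1 0 -3 2 → min -3
1 0 -3 2 -6 → min -6
0 -3 2 -6 -10 → min -10
-3 2 -6 -10 -3 → min -10
2 -6 -10 -3 11 → min -10
-6 -10 -3 11 -4 → min -10
-10 -3 11 -4 6 → min -10
-3 11 -4 6 7 → min -4
11 -4 6 7 -5 → min -5
-4 6 7 -5 3 → min -5
6 7 -5 3 2 → min -5
7 -5 3 2 -3 → min -5
-5 3 2 -3 -7 → min -7
Highest of these is -3.

-3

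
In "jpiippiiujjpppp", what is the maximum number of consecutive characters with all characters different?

3

[j] len 1
[j, p] len 2
[j, p, i] len 3
[i] len 1
[i, p] len 2
[p] len 1
[p, i] len 2
[i] len 1
[i, u] len 2
[i, u, j] len 3
[j] len 1
[j, p] len 2
[p] len 1
[p] len 1
[p] len 1
Longest all-distinct length: 3.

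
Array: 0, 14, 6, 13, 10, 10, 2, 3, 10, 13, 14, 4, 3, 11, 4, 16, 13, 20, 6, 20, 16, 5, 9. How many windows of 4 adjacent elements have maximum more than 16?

0 14 6 13 → max 14
14 6 13 10 → max 14
6 13 10 10 → max 13
13 10 10 2 → max 13
10 10 2 3 → max 10
10 2 3 10 → max 10
2 3 10 13 → max 13
3 10 13 14 → max 14
10 13 14 4 → max 14
13 14 4 3 → max 14
14 4 3 11 → max 14
4 3 11 4 → max 11
3 11 4 16 → max 16
11 4 16 13 → max 16
4 16 13 20 → max 20  > 16 ✓
16 13 20 6 → max 20  > 16 ✓
13 20 6 20 → max 20  > 16 ✓
20 6 20 16 → max 20  > 16 ✓
6 20 16 5 → max 20  > 16 ✓
20 16 5 9 → max 20  > 16 ✓
6 windows satisfy the condition.

6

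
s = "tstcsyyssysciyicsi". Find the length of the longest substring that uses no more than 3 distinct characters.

9

[t] 1 distinct, len 1
[t, s] 2 distinct, len 2
[t, s, t] 2 distinct, len 3
[t, s, t, c] 3 distinct, len 4
[t, s, t, c, s] 3 distinct, len 5
[c, s, y] 3 distinct, len 3
[c, s, y, y] 3 distinct, len 4
[c, s, y, y, s] 3 distinct, len 5
[c, s, y, y, s, s] 3 distinct, len 6
[c, s, y, y, s, s, y] 3 distinct, len 7
[c, s, y, y, s, s, y, s] 3 distinct, len 8
[c, s, y, y, s, s, y, s, c] 3 distinct, len 9
[s, c, i] 3 distinct, len 3
[c, i, y] 3 distinct, len 3
[c, i, y, i] 3 distinct, len 4
[c, i, y, i, c] 3 distinct, len 5
[i, c, s] 3 distinct, len 3
[i, c, s, i] 3 distinct, len 4
Longest length with ≤3 distinct: 9.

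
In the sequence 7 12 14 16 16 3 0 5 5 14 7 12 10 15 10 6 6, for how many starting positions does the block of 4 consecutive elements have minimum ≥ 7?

5

[7, 12, 14, 16] → min 7  ≥ 7 ✓
[12, 14, 16, 16] → min 12  ≥ 7 ✓
[14, 16, 16, 3] → min 3
[16, 16, 3, 0] → min 0
[16, 3, 0, 5] → min 0
[3, 0, 5, 5] → min 0
[0, 5, 5, 14] → min 0
[5, 5, 14, 7] → min 5
[5, 14, 7, 12] → min 5
[14, 7, 12, 10] → min 7  ≥ 7 ✓
[7, 12, 10, 15] → min 7  ≥ 7 ✓
[12, 10, 15, 10] → min 10  ≥ 7 ✓
[10, 15, 10, 6] → min 6
[15, 10, 6, 6] → min 6
5 windows satisfy the condition.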